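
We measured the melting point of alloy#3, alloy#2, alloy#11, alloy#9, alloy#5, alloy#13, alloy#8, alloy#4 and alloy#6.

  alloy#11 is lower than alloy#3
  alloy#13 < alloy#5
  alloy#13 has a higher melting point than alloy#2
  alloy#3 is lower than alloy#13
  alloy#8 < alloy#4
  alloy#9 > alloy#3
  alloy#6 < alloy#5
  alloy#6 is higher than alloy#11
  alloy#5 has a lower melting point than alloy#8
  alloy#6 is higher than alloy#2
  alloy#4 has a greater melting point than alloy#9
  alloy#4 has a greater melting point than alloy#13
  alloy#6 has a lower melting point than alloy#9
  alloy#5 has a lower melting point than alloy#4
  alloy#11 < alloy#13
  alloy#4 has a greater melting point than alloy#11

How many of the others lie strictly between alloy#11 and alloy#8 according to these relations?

4

Chaining upward from alloy#11 reaches: alloy#3, alloy#6, alloy#13, alloy#5, alloy#9, alloy#4.
Chaining downward from alloy#8 reaches: alloy#3, alloy#2, alloy#6, alloy#13, alloy#5.
Strictly between alloy#11 and alloy#8 are those in both lists: alloy#3, alloy#6, alloy#13, alloy#5 — 4 elements.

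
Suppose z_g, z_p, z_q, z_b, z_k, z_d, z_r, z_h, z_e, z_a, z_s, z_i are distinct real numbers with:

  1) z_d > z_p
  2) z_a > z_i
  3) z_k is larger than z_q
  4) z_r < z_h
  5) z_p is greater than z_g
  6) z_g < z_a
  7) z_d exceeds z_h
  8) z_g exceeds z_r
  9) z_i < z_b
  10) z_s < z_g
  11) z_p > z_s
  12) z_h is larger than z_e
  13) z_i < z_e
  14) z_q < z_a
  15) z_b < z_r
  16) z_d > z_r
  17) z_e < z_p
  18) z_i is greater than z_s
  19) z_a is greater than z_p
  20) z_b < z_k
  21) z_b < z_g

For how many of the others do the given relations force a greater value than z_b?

Directly above z_b: z_r, z_g, z_k.
One step further: z_h, z_p, z_a, z_d (7 so far).
Nothing else is reachable above z_b; 7 in all.

7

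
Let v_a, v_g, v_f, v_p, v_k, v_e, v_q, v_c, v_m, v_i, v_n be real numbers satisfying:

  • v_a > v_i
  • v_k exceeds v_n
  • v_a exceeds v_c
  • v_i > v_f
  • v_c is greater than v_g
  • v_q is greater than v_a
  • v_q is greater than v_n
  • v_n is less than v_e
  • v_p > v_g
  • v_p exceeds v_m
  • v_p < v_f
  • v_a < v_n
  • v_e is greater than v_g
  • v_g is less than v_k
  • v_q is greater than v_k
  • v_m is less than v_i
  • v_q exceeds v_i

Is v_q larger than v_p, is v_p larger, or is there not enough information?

v_q

Link the given pairs in sequence: v_p < v_f; v_f < v_i; v_i < v_a; v_a < v_n; v_n < v_k; v_k < v_q.
Together: v_p < v_f < v_i < v_a < v_n < v_k < v_q.
So v_q is larger.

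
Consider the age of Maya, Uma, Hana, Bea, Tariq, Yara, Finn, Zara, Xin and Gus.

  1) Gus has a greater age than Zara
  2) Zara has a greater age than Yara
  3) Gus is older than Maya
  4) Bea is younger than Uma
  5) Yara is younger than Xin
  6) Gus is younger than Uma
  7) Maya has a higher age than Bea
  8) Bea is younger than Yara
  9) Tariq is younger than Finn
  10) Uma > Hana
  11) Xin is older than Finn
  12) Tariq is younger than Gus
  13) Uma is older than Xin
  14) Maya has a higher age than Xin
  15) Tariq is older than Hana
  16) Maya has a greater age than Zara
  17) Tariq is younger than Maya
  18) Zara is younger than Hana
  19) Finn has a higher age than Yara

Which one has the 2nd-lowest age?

The consecutive relations fix a unique order: Bea < Yara < Zara < Hana < Tariq < Finn < Xin < Maya < Gus < Uma.
The 2nd smallest is Yara.

Yara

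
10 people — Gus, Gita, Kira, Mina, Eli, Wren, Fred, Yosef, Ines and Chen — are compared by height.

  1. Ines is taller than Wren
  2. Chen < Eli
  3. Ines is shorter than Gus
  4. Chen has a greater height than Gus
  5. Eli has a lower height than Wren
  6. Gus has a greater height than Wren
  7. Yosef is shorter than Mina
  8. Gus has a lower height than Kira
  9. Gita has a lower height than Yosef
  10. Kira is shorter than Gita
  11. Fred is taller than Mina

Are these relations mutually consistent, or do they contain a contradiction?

Chaining the given relations yields Chen < Eli < Wren < Ines < Gus, so Chen < Gus. But one relation states Gus < Chen. These cannot both hold.

inconsistent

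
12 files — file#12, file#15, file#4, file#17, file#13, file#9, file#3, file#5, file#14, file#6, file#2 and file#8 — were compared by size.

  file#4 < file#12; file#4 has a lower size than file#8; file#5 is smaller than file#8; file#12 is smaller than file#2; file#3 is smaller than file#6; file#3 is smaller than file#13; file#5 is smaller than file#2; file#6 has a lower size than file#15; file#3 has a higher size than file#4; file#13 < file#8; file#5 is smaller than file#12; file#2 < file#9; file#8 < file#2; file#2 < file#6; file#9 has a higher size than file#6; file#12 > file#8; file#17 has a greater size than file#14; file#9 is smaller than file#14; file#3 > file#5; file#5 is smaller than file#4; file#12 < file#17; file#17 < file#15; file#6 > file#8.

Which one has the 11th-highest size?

file#4

Piecing the relations together gives one ordering: file#5 < file#4 < file#3 < file#13 < file#8 < file#12 < file#2 < file#6 < file#9 < file#14 < file#17 < file#15.
The 11th largest is file#4.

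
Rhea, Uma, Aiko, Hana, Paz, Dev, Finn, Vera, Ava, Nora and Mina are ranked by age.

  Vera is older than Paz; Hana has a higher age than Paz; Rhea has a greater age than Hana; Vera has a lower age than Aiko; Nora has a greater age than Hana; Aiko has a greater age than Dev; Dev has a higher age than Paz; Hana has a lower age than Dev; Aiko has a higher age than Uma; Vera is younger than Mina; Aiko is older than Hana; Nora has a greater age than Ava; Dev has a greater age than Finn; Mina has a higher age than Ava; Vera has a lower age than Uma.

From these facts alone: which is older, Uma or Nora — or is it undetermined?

Following every chain through Uma: above Uma we get Aiko; below Uma we get Paz, Vera.
Nora is not reached, and no chain runs the other way from Nora to Uma.
So the given relations leave the order of Uma and Nora undetermined.

undetermined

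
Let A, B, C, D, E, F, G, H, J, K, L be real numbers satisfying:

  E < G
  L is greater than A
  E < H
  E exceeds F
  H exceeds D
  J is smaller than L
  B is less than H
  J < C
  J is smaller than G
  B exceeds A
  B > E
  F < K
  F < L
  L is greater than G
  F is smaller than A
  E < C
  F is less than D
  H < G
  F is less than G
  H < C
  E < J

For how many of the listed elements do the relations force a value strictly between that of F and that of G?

The relations place F below G. An element lies strictly between them when it is forced above F and also forced below G.
Above F: {D, E, A, B, K, J, H, L, C}. Below G: {D, E, A, B, J, H}.
Intersection: {D, E, A, B, J, H} — 6.

6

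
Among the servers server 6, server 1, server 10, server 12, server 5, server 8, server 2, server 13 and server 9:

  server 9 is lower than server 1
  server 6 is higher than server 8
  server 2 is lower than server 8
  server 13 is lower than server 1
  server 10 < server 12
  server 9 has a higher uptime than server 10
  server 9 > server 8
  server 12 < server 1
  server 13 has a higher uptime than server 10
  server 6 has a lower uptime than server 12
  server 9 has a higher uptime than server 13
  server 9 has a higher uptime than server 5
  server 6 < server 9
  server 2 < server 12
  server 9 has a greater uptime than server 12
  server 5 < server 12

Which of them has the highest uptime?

Chaining downward from server 1: directly below it, server 13, server 12, server 9; then server 10, server 2, server 8, server 5, server 6.
That covers every other element, and nothing is given above server 1, so server 1 is the highest uptime.

server 1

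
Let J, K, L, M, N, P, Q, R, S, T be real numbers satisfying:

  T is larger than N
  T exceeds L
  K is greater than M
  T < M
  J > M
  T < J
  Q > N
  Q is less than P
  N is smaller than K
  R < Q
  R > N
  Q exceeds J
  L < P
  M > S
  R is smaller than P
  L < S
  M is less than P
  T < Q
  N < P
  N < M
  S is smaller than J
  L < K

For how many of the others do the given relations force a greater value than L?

The elements the relations force above L are T, S, M, J, Q, K, P — no chain reaches any other.
That is 7.

7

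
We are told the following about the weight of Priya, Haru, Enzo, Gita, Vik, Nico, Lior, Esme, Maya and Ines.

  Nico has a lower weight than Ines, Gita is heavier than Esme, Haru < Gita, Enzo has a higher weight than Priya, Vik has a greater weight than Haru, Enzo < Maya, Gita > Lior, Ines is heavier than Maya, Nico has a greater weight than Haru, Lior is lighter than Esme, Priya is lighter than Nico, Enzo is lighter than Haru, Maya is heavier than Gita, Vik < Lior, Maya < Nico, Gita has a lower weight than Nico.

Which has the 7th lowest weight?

Gita

Chaining the given pairs: Priya < Enzo < Haru < Vik < Lior < Esme < Gita < Maya < Nico < Ines.
The 7th smallest is Gita.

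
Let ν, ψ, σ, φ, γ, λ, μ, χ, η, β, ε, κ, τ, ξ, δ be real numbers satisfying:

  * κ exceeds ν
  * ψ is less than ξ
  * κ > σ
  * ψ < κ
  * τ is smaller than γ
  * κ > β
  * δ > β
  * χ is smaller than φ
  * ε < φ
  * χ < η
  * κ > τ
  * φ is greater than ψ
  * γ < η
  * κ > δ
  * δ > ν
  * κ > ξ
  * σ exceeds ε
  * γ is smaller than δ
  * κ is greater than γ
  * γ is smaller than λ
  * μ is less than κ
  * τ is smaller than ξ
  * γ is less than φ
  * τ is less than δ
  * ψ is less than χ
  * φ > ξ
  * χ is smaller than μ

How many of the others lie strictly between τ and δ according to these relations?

Chaining upward from τ reaches: γ, η, ξ, λ, φ, κ.
Chaining downward from δ reaches: β, ν, γ.
Strictly between τ and δ are those in both lists: γ — 1 element.

1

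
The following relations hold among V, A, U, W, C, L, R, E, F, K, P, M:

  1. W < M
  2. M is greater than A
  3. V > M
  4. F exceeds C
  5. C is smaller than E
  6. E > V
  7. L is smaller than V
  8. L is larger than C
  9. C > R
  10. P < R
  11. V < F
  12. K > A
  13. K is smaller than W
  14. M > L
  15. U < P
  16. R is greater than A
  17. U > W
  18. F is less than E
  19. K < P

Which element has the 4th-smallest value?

U

Piecing the relations together gives one ordering: A < K < W < U < P < R < C < L < M < V < F < E.
Counting 4 from the smallest end gives U.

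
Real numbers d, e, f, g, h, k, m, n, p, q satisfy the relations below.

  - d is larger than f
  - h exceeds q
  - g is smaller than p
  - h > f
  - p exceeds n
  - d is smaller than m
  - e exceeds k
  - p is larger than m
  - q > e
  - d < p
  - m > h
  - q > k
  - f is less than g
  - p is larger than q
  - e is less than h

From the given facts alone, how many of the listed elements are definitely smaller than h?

4

From h the given relations immediately reach f, e, q.
From those, k — 4 in total.
No other element is forced below h by the given relations, so the count is 4.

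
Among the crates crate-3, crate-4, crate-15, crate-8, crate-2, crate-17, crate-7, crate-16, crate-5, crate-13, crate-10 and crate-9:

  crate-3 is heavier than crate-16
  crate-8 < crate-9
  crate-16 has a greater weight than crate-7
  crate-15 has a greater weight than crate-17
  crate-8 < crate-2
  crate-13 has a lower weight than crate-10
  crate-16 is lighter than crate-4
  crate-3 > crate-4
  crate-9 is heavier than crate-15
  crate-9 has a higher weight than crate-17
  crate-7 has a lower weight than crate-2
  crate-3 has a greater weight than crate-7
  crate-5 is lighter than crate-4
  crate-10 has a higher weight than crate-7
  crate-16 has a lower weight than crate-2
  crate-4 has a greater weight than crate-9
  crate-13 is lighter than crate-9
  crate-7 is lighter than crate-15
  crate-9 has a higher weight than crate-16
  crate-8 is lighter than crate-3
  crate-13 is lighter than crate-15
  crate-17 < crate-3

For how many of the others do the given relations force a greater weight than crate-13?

The elements the relations force above crate-13 are crate-10, crate-15, crate-9, crate-4, crate-3 — no chain reaches any other.
That is 5.

5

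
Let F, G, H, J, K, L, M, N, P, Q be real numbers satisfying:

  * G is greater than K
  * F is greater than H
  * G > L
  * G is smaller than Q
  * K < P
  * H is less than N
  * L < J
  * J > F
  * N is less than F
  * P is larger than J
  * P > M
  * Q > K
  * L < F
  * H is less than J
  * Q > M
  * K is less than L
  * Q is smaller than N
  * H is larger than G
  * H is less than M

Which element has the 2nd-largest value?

The consecutive relations fix a unique order: K < L < G < H < M < Q < N < F < J < P.
Counting 2 from the largest end gives J.

J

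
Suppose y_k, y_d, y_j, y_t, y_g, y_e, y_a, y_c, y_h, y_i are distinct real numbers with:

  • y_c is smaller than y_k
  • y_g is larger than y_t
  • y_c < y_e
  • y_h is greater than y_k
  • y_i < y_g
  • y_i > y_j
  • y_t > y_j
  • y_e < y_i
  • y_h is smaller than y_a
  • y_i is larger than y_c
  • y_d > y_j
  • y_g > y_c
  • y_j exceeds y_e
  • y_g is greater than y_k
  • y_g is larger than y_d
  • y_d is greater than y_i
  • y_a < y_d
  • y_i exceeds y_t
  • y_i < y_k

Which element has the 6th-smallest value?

Chaining the given pairs: y_c < y_e < y_j < y_t < y_i < y_k < y_h < y_a < y_d < y_g.
The 6th smallest is y_k.

y_k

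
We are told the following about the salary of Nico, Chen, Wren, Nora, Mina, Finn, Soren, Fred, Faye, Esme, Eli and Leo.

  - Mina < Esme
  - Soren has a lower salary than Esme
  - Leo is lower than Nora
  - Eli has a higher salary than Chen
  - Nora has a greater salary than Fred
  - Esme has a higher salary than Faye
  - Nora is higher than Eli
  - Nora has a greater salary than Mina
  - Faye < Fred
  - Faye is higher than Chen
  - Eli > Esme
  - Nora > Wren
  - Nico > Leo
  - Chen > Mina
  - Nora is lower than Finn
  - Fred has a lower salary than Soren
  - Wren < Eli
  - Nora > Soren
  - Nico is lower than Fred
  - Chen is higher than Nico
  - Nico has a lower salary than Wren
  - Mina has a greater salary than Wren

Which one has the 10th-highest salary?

Wren

The consecutive relations fix a unique order: Leo < Nico < Wren < Mina < Chen < Faye < Fred < Soren < Esme < Eli < Nora < Finn.
The 10th largest is Wren.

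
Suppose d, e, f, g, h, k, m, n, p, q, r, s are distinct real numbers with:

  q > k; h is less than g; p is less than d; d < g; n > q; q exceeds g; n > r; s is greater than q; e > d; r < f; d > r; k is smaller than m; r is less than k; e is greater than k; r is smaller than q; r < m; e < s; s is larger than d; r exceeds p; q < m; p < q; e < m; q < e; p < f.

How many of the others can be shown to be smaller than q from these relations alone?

The elements the relations force below q are p, r, h, d, k, g — no chain reaches any other.
That is 6.

6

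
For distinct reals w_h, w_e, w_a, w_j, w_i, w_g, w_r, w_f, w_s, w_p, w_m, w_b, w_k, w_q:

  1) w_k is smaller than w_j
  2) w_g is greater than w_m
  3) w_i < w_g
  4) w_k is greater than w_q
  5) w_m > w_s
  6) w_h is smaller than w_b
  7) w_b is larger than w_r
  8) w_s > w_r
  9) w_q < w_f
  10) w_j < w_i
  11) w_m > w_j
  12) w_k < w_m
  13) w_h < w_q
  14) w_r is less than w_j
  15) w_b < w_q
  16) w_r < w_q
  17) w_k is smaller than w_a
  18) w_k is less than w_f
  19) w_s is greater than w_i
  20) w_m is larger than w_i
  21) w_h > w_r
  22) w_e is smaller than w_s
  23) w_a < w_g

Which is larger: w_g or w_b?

w_b < w_q < w_k < w_j < w_i < w_s < w_m < w_g, by transitivity through w_q, w_k, w_j, w_i, w_s, w_m.
So w_b < w_g; w_g is the larger of the two.

w_g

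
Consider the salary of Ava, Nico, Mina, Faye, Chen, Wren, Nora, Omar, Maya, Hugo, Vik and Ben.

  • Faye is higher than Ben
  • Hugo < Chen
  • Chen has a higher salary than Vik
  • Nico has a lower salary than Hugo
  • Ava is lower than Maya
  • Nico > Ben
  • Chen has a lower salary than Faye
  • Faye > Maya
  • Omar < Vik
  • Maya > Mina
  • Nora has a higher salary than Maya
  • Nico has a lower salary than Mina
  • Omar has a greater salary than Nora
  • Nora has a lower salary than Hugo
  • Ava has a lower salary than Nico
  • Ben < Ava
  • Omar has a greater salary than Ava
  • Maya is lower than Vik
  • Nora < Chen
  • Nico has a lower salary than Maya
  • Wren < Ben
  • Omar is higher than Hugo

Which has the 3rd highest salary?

The consecutive relations fix a unique order: Wren < Ben < Ava < Nico < Mina < Maya < Nora < Hugo < Omar < Vik < Chen < Faye.
The 3rd largest is Vik.

Vik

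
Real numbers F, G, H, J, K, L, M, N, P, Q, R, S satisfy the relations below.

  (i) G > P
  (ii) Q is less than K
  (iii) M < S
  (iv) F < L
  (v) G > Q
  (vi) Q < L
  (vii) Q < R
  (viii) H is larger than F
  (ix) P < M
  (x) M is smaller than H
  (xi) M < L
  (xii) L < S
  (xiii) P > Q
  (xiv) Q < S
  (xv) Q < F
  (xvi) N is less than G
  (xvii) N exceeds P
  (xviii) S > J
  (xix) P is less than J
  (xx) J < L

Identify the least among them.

Q

Chaining upward from Q: directly above it, P, R, G, F, K, L, S; then M, J, N, H.
That covers every other element, and nothing is given below Q, so Q is the least.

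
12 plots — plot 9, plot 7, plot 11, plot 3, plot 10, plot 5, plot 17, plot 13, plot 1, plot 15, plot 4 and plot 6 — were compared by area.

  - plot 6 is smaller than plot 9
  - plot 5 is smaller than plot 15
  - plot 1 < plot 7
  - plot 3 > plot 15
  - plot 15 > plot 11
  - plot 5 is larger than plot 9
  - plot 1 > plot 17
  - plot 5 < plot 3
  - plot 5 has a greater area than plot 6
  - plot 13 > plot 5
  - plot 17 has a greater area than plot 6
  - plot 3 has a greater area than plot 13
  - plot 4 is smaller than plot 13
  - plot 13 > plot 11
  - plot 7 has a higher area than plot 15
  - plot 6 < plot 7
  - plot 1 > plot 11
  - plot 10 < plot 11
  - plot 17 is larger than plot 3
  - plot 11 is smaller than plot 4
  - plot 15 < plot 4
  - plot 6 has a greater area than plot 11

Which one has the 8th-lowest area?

plot 13

Chaining the given pairs: plot 10 < plot 11 < plot 6 < plot 9 < plot 5 < plot 15 < plot 4 < plot 13 < plot 3 < plot 17 < plot 1 < plot 7.
Counting 8 from the smallest end gives plot 13.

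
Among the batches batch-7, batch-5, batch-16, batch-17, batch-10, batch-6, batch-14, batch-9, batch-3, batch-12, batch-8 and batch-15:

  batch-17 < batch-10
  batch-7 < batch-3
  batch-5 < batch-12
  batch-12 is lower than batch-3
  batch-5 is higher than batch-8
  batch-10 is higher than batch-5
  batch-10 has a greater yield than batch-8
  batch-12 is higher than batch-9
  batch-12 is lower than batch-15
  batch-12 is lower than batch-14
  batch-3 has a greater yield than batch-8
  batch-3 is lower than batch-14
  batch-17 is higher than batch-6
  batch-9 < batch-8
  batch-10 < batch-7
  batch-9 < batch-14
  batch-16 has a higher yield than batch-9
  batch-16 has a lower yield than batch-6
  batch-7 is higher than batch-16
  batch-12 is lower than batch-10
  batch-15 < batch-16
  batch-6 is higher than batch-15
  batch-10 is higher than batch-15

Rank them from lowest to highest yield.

batch-9 < batch-8 < batch-5 < batch-12 < batch-15 < batch-16 < batch-6 < batch-17 < batch-10 < batch-7 < batch-3 < batch-14

Nothing is placed below batch-9, so it is least; from there batch-9 < batch-8; batch-8 < batch-5; batch-5 < batch-12; batch-12 < batch-15; batch-15 < batch-16; batch-16 < batch-6; batch-6 < batch-17; batch-17 < batch-10; batch-10 < batch-7; batch-7 < batch-3; batch-3 < batch-14, each given directly.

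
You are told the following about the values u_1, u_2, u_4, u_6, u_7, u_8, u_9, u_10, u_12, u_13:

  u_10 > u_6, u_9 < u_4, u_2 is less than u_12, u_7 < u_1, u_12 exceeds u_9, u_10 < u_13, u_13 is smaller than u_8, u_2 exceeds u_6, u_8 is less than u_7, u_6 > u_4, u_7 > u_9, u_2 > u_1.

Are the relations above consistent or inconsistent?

consistent

Every relation is compatible with u_9 < u_4 < u_6 < u_10 < u_13 < u_8 < u_7 < u_1 < u_2 < u_12; the set is consistent.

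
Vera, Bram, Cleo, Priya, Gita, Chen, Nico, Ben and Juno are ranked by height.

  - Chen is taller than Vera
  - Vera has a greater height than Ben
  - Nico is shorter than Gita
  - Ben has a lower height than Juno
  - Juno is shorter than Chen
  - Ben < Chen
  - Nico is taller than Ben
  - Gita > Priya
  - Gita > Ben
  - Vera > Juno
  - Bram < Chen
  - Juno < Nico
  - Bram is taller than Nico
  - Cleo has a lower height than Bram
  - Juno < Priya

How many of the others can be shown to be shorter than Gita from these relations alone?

4

From Gita the given relations immediately reach Ben, Nico, Priya.
From those, Juno — 4 in total.
Nothing else is reachable below Gita; 4 in all.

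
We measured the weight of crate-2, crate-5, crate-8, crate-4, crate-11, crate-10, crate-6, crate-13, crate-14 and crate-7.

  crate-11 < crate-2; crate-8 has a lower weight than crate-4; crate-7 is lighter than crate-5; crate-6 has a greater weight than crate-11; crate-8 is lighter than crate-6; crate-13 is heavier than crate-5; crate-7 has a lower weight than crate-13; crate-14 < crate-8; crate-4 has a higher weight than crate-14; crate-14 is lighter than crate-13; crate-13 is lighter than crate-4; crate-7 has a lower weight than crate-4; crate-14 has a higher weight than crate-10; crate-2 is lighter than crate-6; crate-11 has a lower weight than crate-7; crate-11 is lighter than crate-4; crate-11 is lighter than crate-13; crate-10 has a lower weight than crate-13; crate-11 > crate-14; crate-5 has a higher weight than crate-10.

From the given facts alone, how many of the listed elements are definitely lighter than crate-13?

Directly below crate-13: crate-10, crate-14, crate-11, crate-7, crate-5.
No other element is forced below crate-13 by the given relations, so the count is 5.

5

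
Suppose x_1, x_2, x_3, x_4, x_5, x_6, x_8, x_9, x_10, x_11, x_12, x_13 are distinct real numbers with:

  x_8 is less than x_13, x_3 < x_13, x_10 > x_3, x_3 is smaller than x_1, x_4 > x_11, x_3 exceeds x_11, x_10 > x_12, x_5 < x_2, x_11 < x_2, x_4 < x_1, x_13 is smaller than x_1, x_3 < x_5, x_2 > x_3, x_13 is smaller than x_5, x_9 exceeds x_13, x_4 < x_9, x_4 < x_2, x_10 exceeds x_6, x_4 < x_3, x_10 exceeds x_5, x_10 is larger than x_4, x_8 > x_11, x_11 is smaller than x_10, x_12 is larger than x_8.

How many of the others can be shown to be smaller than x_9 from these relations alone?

5

The elements the relations force below x_9 are x_11, x_8, x_4, x_3, x_13 — no chain reaches any other.
That is 5.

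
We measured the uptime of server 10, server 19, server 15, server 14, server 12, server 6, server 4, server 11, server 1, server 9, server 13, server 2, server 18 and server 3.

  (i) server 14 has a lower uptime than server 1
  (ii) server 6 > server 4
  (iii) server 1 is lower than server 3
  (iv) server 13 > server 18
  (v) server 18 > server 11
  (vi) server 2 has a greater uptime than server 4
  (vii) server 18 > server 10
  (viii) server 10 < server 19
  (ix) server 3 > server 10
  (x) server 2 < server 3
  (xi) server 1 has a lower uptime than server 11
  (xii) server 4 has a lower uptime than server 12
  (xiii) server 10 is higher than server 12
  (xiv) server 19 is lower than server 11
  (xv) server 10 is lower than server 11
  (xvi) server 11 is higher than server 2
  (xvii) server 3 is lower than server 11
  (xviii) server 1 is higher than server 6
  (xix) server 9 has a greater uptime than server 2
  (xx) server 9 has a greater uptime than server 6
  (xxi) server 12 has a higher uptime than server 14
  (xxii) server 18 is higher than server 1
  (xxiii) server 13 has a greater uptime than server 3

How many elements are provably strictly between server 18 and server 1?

Chaining upward from server 1 reaches: server 3, server 11, server 13.
Chaining downward from server 18 reaches: server 4, server 14, server 2, server 6, server 12, server 10, server 19, server 3, server 11.
Strictly between server 1 and server 18 are those in both lists: server 3, server 11 — 2 elements.

2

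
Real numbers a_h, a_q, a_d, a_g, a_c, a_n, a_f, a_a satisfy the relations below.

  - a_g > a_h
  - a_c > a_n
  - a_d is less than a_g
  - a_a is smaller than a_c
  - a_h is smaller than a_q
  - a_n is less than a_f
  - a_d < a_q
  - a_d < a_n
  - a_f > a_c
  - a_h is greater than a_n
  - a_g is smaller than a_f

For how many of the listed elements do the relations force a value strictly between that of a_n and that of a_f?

The relations place a_n below a_f. An element lies strictly between them when it is forced above a_n and also forced below a_f.
Above a_n: {a_h, a_g, a_q, a_c}. Below a_f: {a_d, a_a, a_h, a_g, a_c}.
Intersection: {a_h, a_g, a_c} — 3.

3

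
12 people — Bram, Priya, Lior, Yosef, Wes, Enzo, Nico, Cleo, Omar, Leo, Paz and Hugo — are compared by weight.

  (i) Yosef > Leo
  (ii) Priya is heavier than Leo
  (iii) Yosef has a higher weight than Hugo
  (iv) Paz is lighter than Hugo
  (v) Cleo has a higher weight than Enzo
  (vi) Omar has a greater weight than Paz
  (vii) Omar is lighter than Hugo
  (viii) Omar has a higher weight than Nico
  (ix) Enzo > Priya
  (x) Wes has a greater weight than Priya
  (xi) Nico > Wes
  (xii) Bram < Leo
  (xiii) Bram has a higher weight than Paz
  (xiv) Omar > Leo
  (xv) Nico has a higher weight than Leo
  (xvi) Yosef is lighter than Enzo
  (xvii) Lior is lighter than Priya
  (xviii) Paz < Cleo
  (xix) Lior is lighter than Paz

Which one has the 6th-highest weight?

The consecutive relations fix a unique order: Lior < Paz < Bram < Leo < Priya < Wes < Nico < Omar < Hugo < Yosef < Enzo < Cleo.
Counting 6 from the largest end gives Nico.

Nico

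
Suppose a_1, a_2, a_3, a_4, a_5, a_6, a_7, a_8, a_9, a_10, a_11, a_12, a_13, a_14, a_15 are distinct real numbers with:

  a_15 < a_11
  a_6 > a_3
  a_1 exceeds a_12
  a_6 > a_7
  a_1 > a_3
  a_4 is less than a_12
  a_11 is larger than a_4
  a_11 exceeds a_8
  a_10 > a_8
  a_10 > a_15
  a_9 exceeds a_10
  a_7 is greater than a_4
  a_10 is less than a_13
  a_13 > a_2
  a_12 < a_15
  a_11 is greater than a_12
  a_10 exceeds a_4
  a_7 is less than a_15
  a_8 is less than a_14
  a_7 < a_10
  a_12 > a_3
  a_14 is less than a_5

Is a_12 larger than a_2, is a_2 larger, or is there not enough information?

Following every chain through a_12: above a_12 we get a_15, a_10, a_13, a_9, a_1, a_11; below a_12 we get a_4, a_3.
a_2 is not reached, and no chain runs the other way from a_2 to a_12.
So the given relations leave the order of a_12 and a_2 undetermined.

undetermined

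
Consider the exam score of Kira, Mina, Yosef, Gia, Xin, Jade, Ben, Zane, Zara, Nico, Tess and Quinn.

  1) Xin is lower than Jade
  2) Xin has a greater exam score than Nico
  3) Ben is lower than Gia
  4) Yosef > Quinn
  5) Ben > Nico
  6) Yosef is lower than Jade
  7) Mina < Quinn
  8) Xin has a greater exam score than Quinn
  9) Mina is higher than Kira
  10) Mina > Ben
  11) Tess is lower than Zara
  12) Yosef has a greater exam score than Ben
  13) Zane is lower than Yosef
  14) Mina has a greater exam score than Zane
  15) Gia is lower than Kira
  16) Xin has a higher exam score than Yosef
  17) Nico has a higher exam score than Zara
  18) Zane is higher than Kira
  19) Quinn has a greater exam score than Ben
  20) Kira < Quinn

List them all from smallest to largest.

Tess < Zara < Nico < Ben < Gia < Kira < Zane < Mina < Quinn < Yosef < Xin < Jade

The consecutive links are each given: Tess < Zara; Zara < Nico; Nico < Ben; Ben < Gia; Gia < Kira; Kira < Zane; Zane < Mina; Mina < Quinn; Quinn < Yosef; Yosef < Xin; Xin < Jade.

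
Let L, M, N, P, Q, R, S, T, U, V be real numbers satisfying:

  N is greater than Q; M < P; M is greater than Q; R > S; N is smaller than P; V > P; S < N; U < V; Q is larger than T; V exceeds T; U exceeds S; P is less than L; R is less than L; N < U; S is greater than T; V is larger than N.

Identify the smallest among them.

Q is not least since T < Q; M is not least since Q < M; S is not least since T < S; N is not least since S < N; P is not least since N < P; U is not least since N < U; V is not least since T < V; R is not least since S < R; L is not least since R < L.
Only T has nothing below it, so T is the smallest.

T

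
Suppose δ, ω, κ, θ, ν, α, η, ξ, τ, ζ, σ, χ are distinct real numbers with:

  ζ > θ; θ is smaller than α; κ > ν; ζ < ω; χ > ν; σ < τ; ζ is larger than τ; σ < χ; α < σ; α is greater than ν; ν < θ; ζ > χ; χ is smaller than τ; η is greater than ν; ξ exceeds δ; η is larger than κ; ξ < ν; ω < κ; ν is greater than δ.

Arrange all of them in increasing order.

δ < ξ < ν < θ < α < σ < χ < τ < ζ < ω < κ < η

Nothing is placed below δ, so it is least; from there δ < ξ; ξ < ν; ν < θ; θ < α; α < σ; σ < χ; χ < τ; τ < ζ; ζ < ω; ω < κ; κ < η, each given directly.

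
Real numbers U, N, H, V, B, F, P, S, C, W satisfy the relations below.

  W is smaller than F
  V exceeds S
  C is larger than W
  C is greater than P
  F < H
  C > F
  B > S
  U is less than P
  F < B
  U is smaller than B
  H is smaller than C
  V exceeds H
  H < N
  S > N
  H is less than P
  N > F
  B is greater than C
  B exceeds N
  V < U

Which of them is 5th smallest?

S

Piecing the relations together gives one ordering: W < F < H < N < S < V < U < P < C < B.
Counting 5 from the smallest end gives S.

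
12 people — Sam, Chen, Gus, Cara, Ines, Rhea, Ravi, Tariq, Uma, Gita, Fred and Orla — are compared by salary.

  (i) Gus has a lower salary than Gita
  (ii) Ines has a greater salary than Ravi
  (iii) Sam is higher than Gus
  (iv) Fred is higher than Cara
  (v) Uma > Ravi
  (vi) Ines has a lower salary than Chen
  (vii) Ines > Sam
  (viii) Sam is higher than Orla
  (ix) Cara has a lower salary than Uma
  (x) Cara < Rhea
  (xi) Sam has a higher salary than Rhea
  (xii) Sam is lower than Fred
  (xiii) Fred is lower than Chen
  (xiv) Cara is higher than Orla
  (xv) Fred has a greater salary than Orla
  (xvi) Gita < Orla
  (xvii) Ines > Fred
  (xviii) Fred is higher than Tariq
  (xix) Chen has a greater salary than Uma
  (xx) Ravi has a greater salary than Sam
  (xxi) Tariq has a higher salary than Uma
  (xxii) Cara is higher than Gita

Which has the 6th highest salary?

Ravi

Chaining the given pairs: Gus < Gita < Orla < Cara < Rhea < Sam < Ravi < Uma < Tariq < Fred < Ines < Chen.
Counting 6 from the largest end gives Ravi.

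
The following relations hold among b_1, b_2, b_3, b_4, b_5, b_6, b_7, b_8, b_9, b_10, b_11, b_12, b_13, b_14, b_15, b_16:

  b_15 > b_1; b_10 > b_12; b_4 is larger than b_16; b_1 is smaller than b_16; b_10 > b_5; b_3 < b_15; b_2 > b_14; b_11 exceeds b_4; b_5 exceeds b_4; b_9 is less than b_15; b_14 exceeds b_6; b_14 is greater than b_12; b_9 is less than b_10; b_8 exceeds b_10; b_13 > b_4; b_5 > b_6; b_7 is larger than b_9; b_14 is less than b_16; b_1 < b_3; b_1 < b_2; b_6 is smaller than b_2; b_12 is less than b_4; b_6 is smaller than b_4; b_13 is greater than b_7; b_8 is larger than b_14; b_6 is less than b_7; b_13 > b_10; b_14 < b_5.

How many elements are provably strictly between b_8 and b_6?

5

Chaining upward from b_6 reaches: b_14, b_16, b_7, b_4, b_5, b_10, b_13, b_11, b_2.
Chaining downward from b_8 reaches: b_12, b_1, b_9, b_14, b_16, b_4, b_5, b_10.
Strictly between b_6 and b_8 are those in both lists: b_14, b_16, b_4, b_5, b_10 — 5 elements.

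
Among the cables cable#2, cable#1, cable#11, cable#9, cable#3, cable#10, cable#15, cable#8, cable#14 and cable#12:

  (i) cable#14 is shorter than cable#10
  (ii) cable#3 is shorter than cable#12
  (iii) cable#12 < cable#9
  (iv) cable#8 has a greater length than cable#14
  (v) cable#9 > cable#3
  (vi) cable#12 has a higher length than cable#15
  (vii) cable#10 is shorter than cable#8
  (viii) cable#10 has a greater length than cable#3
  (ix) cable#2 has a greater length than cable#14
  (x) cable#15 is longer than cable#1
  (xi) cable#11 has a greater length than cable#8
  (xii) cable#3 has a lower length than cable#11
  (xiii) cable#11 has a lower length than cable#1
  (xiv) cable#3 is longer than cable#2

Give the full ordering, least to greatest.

cable#14 < cable#2 < cable#3 < cable#10 < cable#8 < cable#11 < cable#1 < cable#15 < cable#12 < cable#9

Each adjacent pair is fixed by a given relation: cable#14 < cable#2; cable#2 < cable#3; cable#3 < cable#10; cable#10 < cable#8; cable#8 < cable#11; cable#11 < cable#1; cable#1 < cable#15; cable#15 < cable#12; cable#12 < cable#9. Chaining them end to end gives the full order.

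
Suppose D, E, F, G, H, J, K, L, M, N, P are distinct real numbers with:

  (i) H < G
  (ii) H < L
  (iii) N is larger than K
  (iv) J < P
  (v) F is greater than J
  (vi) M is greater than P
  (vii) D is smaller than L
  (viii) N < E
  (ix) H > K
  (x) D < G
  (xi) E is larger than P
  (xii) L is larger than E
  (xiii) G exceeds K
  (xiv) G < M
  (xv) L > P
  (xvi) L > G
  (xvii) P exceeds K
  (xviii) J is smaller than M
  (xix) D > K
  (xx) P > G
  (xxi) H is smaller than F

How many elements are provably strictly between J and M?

The relations place J below M. An element lies strictly between them when it is forced above J and also forced below M.
Above J: {P, E, L, F}. Below M: {K, D, H, G, P}.
Intersection: {P} — 1.

1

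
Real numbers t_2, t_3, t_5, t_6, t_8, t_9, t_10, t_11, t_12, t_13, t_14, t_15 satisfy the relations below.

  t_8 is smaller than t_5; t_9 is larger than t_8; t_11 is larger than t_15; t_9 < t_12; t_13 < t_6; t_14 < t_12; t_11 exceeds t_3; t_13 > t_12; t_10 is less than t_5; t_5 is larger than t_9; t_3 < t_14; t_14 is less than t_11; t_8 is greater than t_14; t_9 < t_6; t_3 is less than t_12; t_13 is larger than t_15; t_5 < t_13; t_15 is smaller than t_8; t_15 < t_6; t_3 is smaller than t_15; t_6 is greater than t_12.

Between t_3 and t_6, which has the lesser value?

t_3 < t_15 and t_15 < t_8 give t_3 < t_8.
Then t_8 < t_9 extends the chain to t_9.
With t_9 < t_12: t_3 < t_15 < t_8 < t_9 < t_12.
With t_12 < t_13: t_3 < t_15 < t_8 < t_9 < t_12 < t_13.
With t_13 < t_6: t_3 < t_15 < t_8 < t_9 < t_12 < t_13 < t_6.
So t_3 < t_6; t_3 is the smaller of the two.

t_3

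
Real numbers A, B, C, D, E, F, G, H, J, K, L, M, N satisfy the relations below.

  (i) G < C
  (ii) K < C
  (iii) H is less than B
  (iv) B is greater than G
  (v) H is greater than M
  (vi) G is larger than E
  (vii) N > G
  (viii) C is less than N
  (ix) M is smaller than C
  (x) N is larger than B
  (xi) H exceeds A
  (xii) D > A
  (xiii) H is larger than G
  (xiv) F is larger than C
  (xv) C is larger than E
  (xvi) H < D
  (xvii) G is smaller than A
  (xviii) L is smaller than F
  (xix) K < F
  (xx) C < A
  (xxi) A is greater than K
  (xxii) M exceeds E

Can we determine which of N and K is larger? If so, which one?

N

K < C and C < A give K < A.
With A < H: K < C < A < H.
Then H < B extends the chain to B.
With B < N: K < C < A < H < B < N.
So N is larger.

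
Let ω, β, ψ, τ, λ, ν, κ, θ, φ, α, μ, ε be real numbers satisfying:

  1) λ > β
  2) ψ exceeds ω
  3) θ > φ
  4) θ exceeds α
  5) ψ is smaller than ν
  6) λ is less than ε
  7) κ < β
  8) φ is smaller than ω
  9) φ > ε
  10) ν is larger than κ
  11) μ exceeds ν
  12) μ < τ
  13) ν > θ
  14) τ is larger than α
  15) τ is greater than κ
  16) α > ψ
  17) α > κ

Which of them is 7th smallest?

The consecutive relations fix a unique order: κ < β < λ < ε < φ < ω < ψ < α < θ < ν < μ < τ.
Counting 7 from the smallest end gives ψ.

ψ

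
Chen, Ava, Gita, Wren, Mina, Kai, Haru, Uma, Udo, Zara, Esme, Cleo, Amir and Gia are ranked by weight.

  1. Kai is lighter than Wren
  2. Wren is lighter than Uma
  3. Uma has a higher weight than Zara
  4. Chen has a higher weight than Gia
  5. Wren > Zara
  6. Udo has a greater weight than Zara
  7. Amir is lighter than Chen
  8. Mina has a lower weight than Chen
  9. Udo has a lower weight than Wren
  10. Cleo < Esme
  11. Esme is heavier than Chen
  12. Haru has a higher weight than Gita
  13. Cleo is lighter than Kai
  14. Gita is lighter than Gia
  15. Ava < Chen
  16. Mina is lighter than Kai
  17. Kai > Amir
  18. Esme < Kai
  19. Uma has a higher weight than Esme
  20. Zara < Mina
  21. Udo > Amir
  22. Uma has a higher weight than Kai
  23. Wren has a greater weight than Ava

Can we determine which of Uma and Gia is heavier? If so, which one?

The relevant relations are Gia < Chen; Chen < Esme; Esme < Kai; Kai < Wren; Wren < Uma.
Together: Gia < Chen < Esme < Kai < Wren < Uma.
So Uma is heavier.

Uma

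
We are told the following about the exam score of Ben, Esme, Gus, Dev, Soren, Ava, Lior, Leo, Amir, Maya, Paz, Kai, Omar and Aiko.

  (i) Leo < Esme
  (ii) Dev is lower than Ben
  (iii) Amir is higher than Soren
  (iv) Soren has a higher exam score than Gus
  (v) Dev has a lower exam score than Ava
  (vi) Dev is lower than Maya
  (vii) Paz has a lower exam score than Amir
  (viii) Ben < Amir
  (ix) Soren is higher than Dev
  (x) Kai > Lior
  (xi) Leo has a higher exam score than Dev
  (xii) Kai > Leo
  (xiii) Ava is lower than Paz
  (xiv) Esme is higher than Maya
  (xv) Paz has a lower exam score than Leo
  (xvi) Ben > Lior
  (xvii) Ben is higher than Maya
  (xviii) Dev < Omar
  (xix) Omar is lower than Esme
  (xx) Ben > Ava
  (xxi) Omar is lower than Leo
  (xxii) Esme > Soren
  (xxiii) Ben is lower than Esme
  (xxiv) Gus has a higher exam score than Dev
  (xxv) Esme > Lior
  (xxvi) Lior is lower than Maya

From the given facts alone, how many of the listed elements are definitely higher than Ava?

From Ava the given relations immediately reach Paz, Ben.
From those, Leo, Esme, Amir — 5 in total.
From those, Kai — 6 in total.
Nothing else is reachable above Ava; 6 in all.

6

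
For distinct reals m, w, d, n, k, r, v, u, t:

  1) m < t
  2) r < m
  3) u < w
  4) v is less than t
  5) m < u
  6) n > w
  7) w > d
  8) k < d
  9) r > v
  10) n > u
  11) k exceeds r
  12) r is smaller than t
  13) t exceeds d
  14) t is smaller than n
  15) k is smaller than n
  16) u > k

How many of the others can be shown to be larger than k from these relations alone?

5

Directly above k: d, u, n.
One step further: w, t (5 so far).
Nothing else is reachable above k; 5 in all.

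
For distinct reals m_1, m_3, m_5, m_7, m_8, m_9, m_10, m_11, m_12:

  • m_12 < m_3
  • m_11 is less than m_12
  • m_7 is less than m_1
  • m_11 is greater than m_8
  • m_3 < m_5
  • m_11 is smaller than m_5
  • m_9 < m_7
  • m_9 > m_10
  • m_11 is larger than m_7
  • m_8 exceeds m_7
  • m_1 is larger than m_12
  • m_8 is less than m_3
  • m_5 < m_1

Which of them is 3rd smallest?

Chaining the given pairs: m_10 < m_9 < m_7 < m_8 < m_11 < m_12 < m_3 < m_5 < m_1.
The 3rd smallest is m_7.

m_7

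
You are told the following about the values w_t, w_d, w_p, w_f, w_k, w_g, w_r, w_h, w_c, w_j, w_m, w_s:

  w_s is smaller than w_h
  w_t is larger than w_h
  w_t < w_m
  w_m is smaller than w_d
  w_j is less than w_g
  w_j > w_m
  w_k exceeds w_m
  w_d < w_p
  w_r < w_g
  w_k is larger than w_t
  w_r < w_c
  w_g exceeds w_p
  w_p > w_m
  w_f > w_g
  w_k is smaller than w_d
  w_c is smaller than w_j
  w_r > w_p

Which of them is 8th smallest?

Chaining the given pairs: w_s < w_h < w_t < w_m < w_k < w_d < w_p < w_r < w_c < w_j < w_g < w_f.
Counting 8 from the smallest end gives w_r.

w_r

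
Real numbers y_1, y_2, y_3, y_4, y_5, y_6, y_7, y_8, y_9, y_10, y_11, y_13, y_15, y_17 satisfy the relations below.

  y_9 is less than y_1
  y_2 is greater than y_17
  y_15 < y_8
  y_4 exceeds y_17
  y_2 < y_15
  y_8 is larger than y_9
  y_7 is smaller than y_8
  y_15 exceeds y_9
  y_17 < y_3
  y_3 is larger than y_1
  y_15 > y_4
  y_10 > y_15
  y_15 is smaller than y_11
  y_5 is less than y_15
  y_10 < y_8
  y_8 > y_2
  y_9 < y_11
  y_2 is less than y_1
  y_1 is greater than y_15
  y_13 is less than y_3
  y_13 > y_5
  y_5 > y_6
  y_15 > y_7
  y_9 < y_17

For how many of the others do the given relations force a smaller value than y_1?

8

From y_1 the given relations immediately reach y_9, y_2, y_15.
From those, y_7, y_17, y_4, y_5 — 7 in total.
From those, y_6 — 8 in total.
No other element is forced below y_1 by the given relations, so the count is 8.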